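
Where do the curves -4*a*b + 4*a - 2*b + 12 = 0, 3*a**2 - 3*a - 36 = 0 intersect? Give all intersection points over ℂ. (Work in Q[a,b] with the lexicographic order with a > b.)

Compute a lex Gröbner basis by Buchberger's algorithm.
f_1 = -4*a*b + 4*a - 2*b + 12, LT = a*b.
f_2 = 3*a**2 - 3*a - 36, LT = a**2.

S(f_1,f_2): lcm = a**2*b. S = -a**2 + 3/2*a*b - 3*a + 12*b.
  reduce S modulo (f_1, f_2):
  remainder -5/2*a + 45/4*b - 15/2 ≠ 0; add h_3 = -5/2*a + 45/4*b - 15/2 to the basis.

S(f_1,h_3): lcm = a*b. S = -a + 9/2*b**2 - 5/2*b - 3.
  reduce S modulo (f_1, f_2, h_3):
  remainder 9/2*b**2 - 7*b ≠ 0; add h_4 = 9/2*b**2 - 7*b to the basis.

The other S-polynomials (S(f_2,h_3), S(f_1,h_4), S(f_2,h_4), S(h_3,h_4)) all reduce to 0 modulo the current basis, so we have a Gröbner basis.
Inter-reduce: drop elements whose leading term is divisible by another's, tail-reduce, and make monic.
Reduced Gröbner basis: {a - 9/2*b + 3, b**2 - 14/9*b}.

Since the basis is lex-ordered, b**2 - 14/9*b is univariate in b. Its roots are {0, 14/9}. Back-substituting each root into the other basis elements fixes the other coordinates.
  b = 0: the earlier basis element becomes a + 3 = 0, giving a = -3 — point (-3, 0).
  b = 14/9: the earlier basis element becomes a - 4 = 0, giving a = 4 — point (4, 14/9).

{(-3, 0), (4, 14/9)}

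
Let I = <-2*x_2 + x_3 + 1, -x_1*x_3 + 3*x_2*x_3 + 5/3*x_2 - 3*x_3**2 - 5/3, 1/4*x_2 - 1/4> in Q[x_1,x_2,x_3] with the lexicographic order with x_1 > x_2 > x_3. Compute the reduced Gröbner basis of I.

f_1 = -2*x_2 + x_3 + 1, LT = x_2.
f_2 = -x_1*x_3 + 3*x_2*x_3 + 5/3*x_2 - 3*x_3**2 - 5/3, LT = x_1*x_3.
f_3 = 1/4*x_2 - 1/4, LT = x_2.

S(f_1,f_3): lcm = x_2. S = -1/2*x_3 + 1/2.
  leading term x_3: no divisor's leading term divides it; move -1/2*x_3 to the remainder.
  leading term 1: no divisor's leading term divides it; move 1/2 to the remainder.
  remainder -1/2*x_3 + 1/2 ≠ 0; add g_4 = -1/2*x_3 + 1/2 to the basis.

S(f_2,g_4): lcm = x_1*x_3. S = x_1 - 3*x_2*x_3 - 5/3*x_2 + 3*x_3**2 + 5/3.
  leading term x_1: no divisor's leading term divides it; move x_1 to the remainder.
  leading term x_2*x_3: subtract (3/2*x_3)·f_1 from -3*x_2*x_3 - 5/3*x_2 + 3*x_3**2 + 5/3 → -5/3*x_2 + 3/2*x_3**2 - 3/2*x_3 + 5/3
  leading term x_2: subtract (5/6)·f_1 from -5/3*x_2 + 3/2*x_3**2 - 3/2*x_3 + 5/3 → 3/2*x_3**2 - 7/3*x_3 + 5/6
  leading term x_3**2: subtract (-3*x_3)·g_4 from 3/2*x_3**2 - 7/3*x_3 + 5/6 → -5/6*x_3 + 5/6
  leading term x_3: subtract (5/3)·g_4 from -5/6*x_3 + 5/6 → 0
  remainder x_1 ≠ 0; add g_5 = x_1 to the basis.

The other S-polynomials (S(f_1,f_2), S(f_2,f_3), S(f_1,g_4), S(f_3,g_4), S(f_1,g_5), S(f_2,g_5), S(f_3,g_5), S(g_4,g_5)) all reduce to 0 modulo the current basis, so we have a Gröbner basis.
Inter-reduce: drop elements whose leading term is divisible by another's, tail-reduce, and make monic.

G = {x_1, x_2 - 1, x_3 - 1}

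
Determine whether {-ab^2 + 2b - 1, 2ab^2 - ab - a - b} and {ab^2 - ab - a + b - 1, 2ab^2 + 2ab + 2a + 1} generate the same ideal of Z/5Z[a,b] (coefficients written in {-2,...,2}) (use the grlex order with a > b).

Since reduced Gröbner bases are canonical representatives of ideals under a given ordering, it suffices to compute and compare them.
Buchberger on the first generating set:
f_1 = -ab^2 + 2b - 1, LT = ab^2.
f_2 = 2ab^2 - ab - a - b, LT = ab^2.

S(f_1,f_2): lcm = ab^2. S = -2ab - 2a + b + 1.
  leading term ab: no divisor's leading term divides it; move -2ab to the remainder.
  leading term a: no divisor's leading term divides it; move -2a to the remainder.
  leading term b: no divisor's leading term divides it; move b to the remainder.
  leading term 1: no divisor's leading term divides it; move 1 to the remainder.
  remainder -2ab - 2a + b + 1 ≠ 0; add g_3 = -2ab - 2a + b + 1 to the basis.

S(f_1,g_3): lcm = ab^2. S = -ab - 2b^2 + b + 1.
  leading term ab: subtract (-2)·g_3 from -ab - 2b^2 + b + 1 → -2b^2 + a - 2b - 2
  leading term b^2: no divisor's leading term divides it; move -2b^2 to the remainder.
  leading term a: no divisor's leading term divides it; move a to the remainder.
  leading term b: no divisor's leading term divides it; move -2b to the remainder.
  leading term 1: no divisor's leading term divides it; move -2 to the remainder.
  remainder -2b^2 + a - 2b - 2 ≠ 0; add g_4 = -2b^2 + a - 2b - 2 to the basis.

S(f_1,g_4): lcm = ab^2. S = -2a^2 - ab - a - 2b + 1.
  leading term a^2: no divisor's leading term divides it; move -2a^2 to the remainder.
  leading term ab: subtract (-2)·g_3 from -ab - a - 2b + 1 → -2
  leading term 1: no divisor's leading term divides it; move -2 to the remainder.
  remainder -2a^2 - 2 ≠ 0; add g_5 = -2a^2 - 2 to the basis.

The other S-polynomials (S(f_2,g_3), S(f_2,g_4), S(g_3,g_4), S(f_1,g_5), S(f_2,g_5), S(g_3,g_5), S(g_4,g_5)) all reduce to 0 modulo the current basis, so we have a Gröbner basis.
Inter-reduce: drop elements whose leading term is divisible by another's, tail-reduce, and make monic.
Reduced Gröbner basis: {a^2 + 1, ab + a + 2b + 2, b^2 + 2a + b + 1}.

Buchberger on the second generating set:
h_1 = ab^2 - ab - a + b - 1, LT = ab^2.
h_2 = 2ab^2 + 2ab + 2a + 1, LT = ab^2.

S(h_1,h_2): lcm = ab^2. S = -2ab - 2a + b + 1.
  leading term ab: no divisor's leading term divides it; move -2ab to the remainder.
  leading term a: no divisor's leading term divides it; move -2a to the remainder.
  leading term b: no divisor's leading term divides it; move b to the remainder.
  leading term 1: no divisor's leading term divides it; move 1 to the remainder.
  remainder -2ab - 2a + b + 1 ≠ 0; add k_3 = -2ab - 2a + b + 1 to the basis.

S(h_1,k_3): lcm = ab^2. S = -2ab - 2b^2 - a - b - 1.
  leading term ab: subtract (1)·k_3 from -2ab - 2b^2 - a - b - 1 → -2b^2 + a - 2b - 2
  leading term b^2: no divisor's leading term divides it; move -2b^2 to the remainder.
  leading term a: no divisor's leading term divides it; move a to the remainder.
  leading term b: no divisor's leading term divides it; move -2b to the remainder.
  leading term 1: no divisor's leading term divides it; move -2 to the remainder.
  remainder -2b^2 + a - 2b - 2 ≠ 0; add k_4 = -2b^2 + a - 2b - 2 to the basis.

S(h_1,k_4): lcm = ab^2. S = -2a^2 - 2ab - 2a + b - 1.
  leading term a^2: no divisor's leading term divides it; move -2a^2 to the remainder.
  leading term ab: subtract (1)·k_3 from -2ab - 2a + b - 1 → -2
  leading term 1: no divisor's leading term divides it; move -2 to the remainder.
  remainder -2a^2 - 2 ≠ 0; add k_5 = -2a^2 - 2 to the basis.

The other S-polynomials (S(h_2,k_3), S(h_2,k_4), S(k_3,k_4), S(h_1,k_5), S(h_2,k_5), S(k_3,k_5), S(k_4,k_5)) all reduce to 0 modulo the current basis, so we have a Gröbner basis.
Inter-reduce: drop elements whose leading term is divisible by another's, tail-reduce, and make monic.
Reduced Gröbner basis: {a^2 + 1, ab + a + 2b + 2, b^2 + 2a + b + 1}.

These coincide, so the ideals are equal.

Yes, the ideals are equal.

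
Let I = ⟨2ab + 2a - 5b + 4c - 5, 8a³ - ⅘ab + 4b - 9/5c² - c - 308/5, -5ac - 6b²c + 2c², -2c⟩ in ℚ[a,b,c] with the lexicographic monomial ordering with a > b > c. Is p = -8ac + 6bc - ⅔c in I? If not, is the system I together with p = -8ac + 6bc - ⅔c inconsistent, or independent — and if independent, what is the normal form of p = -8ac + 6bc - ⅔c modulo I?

First compute the reduced Gröbner basis of I by Buchberger's algorithm.
f_1 = 2ab + 2a - 5b + 4c - 5, LT = ab.
f_2 = 8a³ - ⅘ab + 4b - 9/5c² - c - 308/5, LT = a³.
f_3 = -5ac - 6b²c + 2c², LT = ac.
f_4 = -2c, LT = c.

S(f_1,f_2): lcm = a³b. S = a³ - 5/2a²b + 2a²c - 5/2a² + 1/10ab² - ½b² + 9/40bc² + ⅛bc + 77/10b.
  leading term a³: subtract (⅛)·f_2 from a³ - 5/2a²b + 2a²c - 5/2a² + 1/10ab² - ½b² + 9/40bc² + ⅛bc + 77/10b → -5/2a²b + 2a²c - 5/2a² + 1/10ab² + 1/10ab - ½b² + 9/40bc² + ⅛bc + 36/5b + 9/40c² + ⅛c + 77/10
  leading term a²b: subtract (-5/4a)·f_1 from -5/2a²b + 2a²c - 5/2a² + 1/10ab² + 1/10ab - ½b² + 9/40bc² + ⅛bc + 36/5b + 9/40c² + ⅛c + 77/10 → 2a²c + 1/10ab² - 123/20ab + 5ac - 25/4a - ½b² + 9/40bc² + ⅛bc + 36/5b + 9/40c² + ⅛c + 77/10
  leading term a²c: subtract (-⅖a)·f_3 from 2a²c + 1/10ab² - 123/20ab + 5ac - 25/4a - ½b² + 9/40bc² + ⅛bc + 36/5b + 9/40c² + ⅛c + 77/10 → -12/5ab²c + 1/10ab² - 123/20ab + ⅘ac² + 5ac - 25/4a - ½b² + 9/40bc² + ⅛bc + 36/5b + 9/40c² + ⅛c + 77/10
  leading term ab²c: subtract (-6/5bc)·f_1 from -12/5ab²c + 1/10ab² - 123/20ab + ⅘ac² + 5ac - 25/4a - ½b² + 9/40bc² + ⅛bc + 36/5b + 9/40c² + ⅛c + 77/10 → 1/10ab² + 12/5abc - 123/20ab + ⅘ac² + 5ac - 25/4a - 6b²c - ½b² + 201/40bc² - 47/8bc + 36/5b + 9/40c² + ⅛c + 77/10
  leading term ab²: subtract (1/20b)·f_1 from 1/10ab² + 12/5abc - 123/20ab + ⅘ac² + 5ac - 25/4a - 6b²c - ½b² + 201/40bc² - 47/8bc + 36/5b + 9/40c² + ⅛c + 77/10 → 12/5abc - 25/4ab + ⅘ac² + 5ac - 25/4a - 6b²c - ¼b² + 201/40bc² - 243/40bc + 149/20b + 9/40c² + ⅛c + 77/10
  leading term abc: subtract (6/5c)·f_1 from 12/5abc - 25/4ab + ⅘ac² + 5ac - 25/4a - 6b²c - ¼b² + 201/40bc² - 243/40bc + 149/20b + 9/40c² + ⅛c + 77/10 → -25/4ab + ⅘ac² + 13/5ac - 25/4a - 6b²c - ¼b² + 201/40bc² - 3/40bc + 149/20b - 183/40c² + 49/8c + 77/10
  leading term ab: subtract (-25/8)·f_1 from -25/4ab + ⅘ac² + 13/5ac - 25/4a - 6b²c - ¼b² + 201/40bc² - 3/40bc + 149/20b - 183/40c² + 49/8c + 77/10 → ⅘ac² + 13/5ac - 6b²c - ¼b² + 201/40bc² - 3/40bc - 327/40b - 183/40c² + 149/8c - 317/40
  leading term ac²: subtract (-4/25c)·f_3 from ⅘ac² + 13/5ac - 6b²c - ¼b² + 201/40bc² - 3/40bc - 327/40b - 183/40c² + 149/8c - 317/40 → 13/5ac - 24/25b²c² - 6b²c - ¼b² + 201/40bc² - 3/40bc - 327/40b + 8/25c³ - 183/40c² + 149/8c - 317/40
  leading term ac: subtract (-13/25)·f_3 from 13/5ac - 24/25b²c² - 6b²c - ¼b² + 201/40bc² - 3/40bc - 327/40b + 8/25c³ - 183/40c² + 149/8c - 317/40 → -24/25b²c² - 228/25b²c - ¼b² + 201/40bc² - 3/40bc - 327/40b + 8/25c³ - 707/200c² + 149/8c - 317/40
  leading term b²c²: subtract (12/25b²c)·f_4 from -24/25b²c² - 228/25b²c - ¼b² + 201/40bc² - 3/40bc - 327/40b + 8/25c³ - 707/200c² + 149/8c - 317/40 → -228/25b²c - ¼b² + 201/40bc² - 3/40bc - 327/40b + 8/25c³ - 707/200c² + 149/8c - 317/40
  leading term b²c: subtract (114/25b²)·f_4 from -228/25b²c - ¼b² + 201/40bc² - 3/40bc - 327/40b + 8/25c³ - 707/200c² + 149/8c - 317/40 → -¼b² + 201/40bc² - 3/40bc - 327/40b + 8/25c³ - 707/200c² + 149/8c - 317/40
  leading term b²: no divisor's leading term divides it; move -¼b² to the remainder.
  leading term bc²: subtract (-201/80bc)·f_4 from 201/40bc² - 3/40bc - 327/40b + 8/25c³ - 707/200c² + 149/8c - 317/40 → -3/40bc - 327/40b + 8/25c³ - 707/200c² + 149/8c - 317/40
  leading term bc: subtract (3/80b)·f_4 from -3/40bc - 327/40b + 8/25c³ - 707/200c² + 149/8c - 317/40 → -327/40b + 8/25c³ - 707/200c² + 149/8c - 317/40
  leading term b: no divisor's leading term divides it; move -327/40b to the remainder.
  leading term c³: subtract (-4/25c²)·f_4 from 8/25c³ - 707/200c² + 149/8c - 317/40 → -707/200c² + 149/8c - 317/40
  leading term c²: subtract (707/400c)·f_4 from -707/200c² + 149/8c - 317/40 → 149/8c - 317/40
  leading term c: subtract (-149/16)·f_4 from 149/8c - 317/40 → -317/40
  leading term 1: no divisor's leading term divides it; move -317/40 to the remainder.
  remainder -¼b² - 327/40b - 317/40 ≠ 0; add h_5 = -¼b² - 327/40b - 317/40 to the basis.

The other S-polynomials (S(f_1,f_3), S(f_1,f_4), S(f_2,f_3), S(f_2,f_4), S(f_3,f_4), S(f_1,h_5), S(f_2,h_5), S(f_3,h_5), S(f_4,h_5)) all reduce to 0 modulo the current basis, so we have a Gröbner basis.
Inter-reduce: drop elements whose leading term is divisible by another's, tail-reduce, and make monic.
Reduced Gröbner basis: {a³ + 1/10a + ¼b - 159/20, ab + a - 5/2b - 5/2, b² + 327/10b + 317/10, c}.
Label its elements g_1 = a³ + 1/10a + ¼b - 159/20, g_2 = ab + a - 5/2b - 5/2, g_3 = b² + 327/10b + 317/10, g_4 = c.

Reduce p = -8ac + 6bc - ⅔c modulo G:
  leading term ac: subtract (-8a)·g_4 from -8ac + 6bc - ⅔c → 6bc - ⅔c
  leading term bc: subtract (6b)·g_4 from 6bc - ⅔c → -⅔c
  leading term c: subtract (-⅔)·g_4 from -⅔c → 0
  normal form = 0.
Since the normal form is 0, p ∈ I.

-8ac + 6bc - ⅔c lies in I (it reduces to 0).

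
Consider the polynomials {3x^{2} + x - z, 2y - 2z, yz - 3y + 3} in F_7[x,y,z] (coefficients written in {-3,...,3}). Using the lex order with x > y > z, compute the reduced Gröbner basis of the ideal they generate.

G = {x^{2} - 2x + 2z, y - z, z^{2} - 3z + 3}

The reduced Gröbner basis is the canonical form of the ideal for this ordering.

f_1 = 3x^{2} + x - z, LT = x^{2}.
f_2 = 2y - 2z, LT = y.
f_3 = yz - 3y + 3, LT = yz.

S(f_2,f_3): lcm = yz. S = 3y - z^{2} - 3.
  leading term y: subtract (-2)·f_2 from 3y - z^{2} - 3 → -z^{2} + 3z - 3
  leading term z^{2}: no divisor's leading term divides it; move -z^{2} to the remainder.
  leading term z: no divisor's leading term divides it; move 3z to the remainder.
  leading term 1: no divisor's leading term divides it; move -3 to the remainder.
  remainder -z^{2} + 3z - 3 ≠ 0; add g_4 = -z^{2} + 3z - 3 to the basis.

The other S-polynomials (S(f_1,f_2), S(f_1,f_3), S(f_1,g_4), S(f_2,g_4), S(f_3,g_4)) all reduce to 0 modulo the current basis, so we have a Gröbner basis.
Inter-reduce: drop elements whose leading term is divisible by another's, tail-reduce, and make monic.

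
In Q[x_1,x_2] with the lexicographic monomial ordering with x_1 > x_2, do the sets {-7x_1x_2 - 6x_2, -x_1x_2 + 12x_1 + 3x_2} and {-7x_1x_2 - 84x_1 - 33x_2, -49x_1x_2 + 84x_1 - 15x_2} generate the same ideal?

For a fixed monomial order, each ideal has a unique reduced Gröbner basis; comparing bases decides equality.
Buchberger on the first generating set:
f_1 = -7x_1x_2 - 6x_2, LT = x_1x_2.
f_2 = -x_1x_2 + 12x_1 + 3x_2, LT = x_1x_2.

S(f_1,f_2): lcm = x_1x_2. S = 12x_1 + 27/7x_2.
  leading term x_1: no divisor's leading term divides it; move 12x_1 to the remainder.
  leading term x_2: no divisor's leading term divides it; move 27/7x_2 to the remainder.
  remainder 12x_1 + 27/7x_2 ≠ 0; add g_3 = 12x_1 + 27/7x_2 to the basis.

S(f_1,g_3): lcm = x_1x_2. S = -9/28x_2^2 + 6/7x_2.
  leading term x_2^2: no divisor's leading term divides it; move -9/28x_2^2 to the remainder.
  leading term x_2: no divisor's leading term divides it; move 6/7x_2 to the remainder.
  remainder -9/28x_2^2 + 6/7x_2 ≠ 0; add g_4 = -9/28x_2^2 + 6/7x_2 to the basis.

The other S-polynomials (S(f_2,g_3), S(f_1,g_4), S(f_2,g_4), S(g_3,g_4)) all reduce to 0 modulo the current basis, so we have a Gröbner basis.
Inter-reduce: drop elements whose leading term is divisible by another's, tail-reduce, and make monic.
Reduced Gröbner basis: {x_1 + 9/28x_2, x_2^2 - 8/3x_2}.

Buchberger on the second generating set:
h_1 = -7x_1x_2 - 84x_1 - 33x_2, LT = x_1x_2.
h_2 = -49x_1x_2 + 84x_1 - 15x_2, LT = x_1x_2.

S(h_1,h_2): lcm = x_1x_2. S = 96/7x_1 + 216/49x_2.
  leading term x_1: no divisor's leading term divides it; move 96/7x_1 to the remainder.
  leading term x_2: no divisor's leading term divides it; move 216/49x_2 to the remainder.
  remainder 96/7x_1 + 216/49x_2 ≠ 0; add k_3 = 96/7x_1 + 216/49x_2 to the basis.

S(h_1,k_3): lcm = x_1x_2. S = 12x_1 - 9/28x_2^2 + 33/7x_2.
  leading term x_1: subtract (7/8)·k_3 from 12x_1 - 9/28x_2^2 + 33/7x_2 → -9/28x_2^2 + 6/7x_2
  leading term x_2^2: no divisor's leading term divides it; move -9/28x_2^2 to the remainder.
  leading term x_2: no divisor's leading term divides it; move 6/7x_2 to the remainder.
  remainder -9/28x_2^2 + 6/7x_2 ≠ 0; add k_4 = -9/28x_2^2 + 6/7x_2 to the basis.

The other S-polynomials (S(h_2,k_3), S(h_1,k_4), S(h_2,k_4), S(k_3,k_4)) all reduce to 0 modulo the current basis, so we have a Gröbner basis.
Inter-reduce: drop elements whose leading term is divisible by another's, tail-reduce, and make monic.
Reduced Gröbner basis: {x_1 + 9/28x_2, x_2^2 - 8/3x_2}.

The two bases agree; hence the ideals are identical.
The same test decides containment: I ⊆ J iff every generator of I reduces to 0 modulo a Gröbner basis of J.

Yes, the ideals are equal.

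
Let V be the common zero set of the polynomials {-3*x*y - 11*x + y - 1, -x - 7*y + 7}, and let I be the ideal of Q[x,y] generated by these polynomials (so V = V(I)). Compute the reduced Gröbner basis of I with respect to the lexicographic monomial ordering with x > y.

Buchberger's algorithm terminates because the ascending chain of leading-term ideals stabilizes.

f_1 = -3*x*y - 11*x + y - 1, LT = x*y.
f_2 = -x - 7*y + 7, LT = x.

S(f_1,f_2): lcm = x*y. S = 11/3*x - 7*y**2 + 20/3*y + 1/3.
  reduce S modulo (f_1, f_2):
  remainder -7*y**2 - 19*y + 26 ≠ 0; add g_3 = -7*y**2 - 19*y + 26 to the basis.

The other S-polynomials (S(f_1,g_3), S(f_2,g_3)) all reduce to 0 modulo the current basis, so we have a Gröbner basis.
Inter-reduce: drop elements whose leading term is divisible by another's, tail-reduce, and make monic.

G = {x + 7*y - 7, y**2 + 19/7*y - 26/7}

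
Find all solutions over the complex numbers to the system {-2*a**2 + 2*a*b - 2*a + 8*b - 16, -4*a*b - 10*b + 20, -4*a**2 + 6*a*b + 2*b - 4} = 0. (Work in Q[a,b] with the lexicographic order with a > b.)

{(0, 2)}

Compute a lex Gröbner basis by Buchberger's algorithm.
f_1 = -2*a**2 + 2*a*b - 2*a + 8*b - 16, LT = a**2.
f_2 = -4*a*b - 10*b + 20, LT = a*b.
f_3 = -4*a**2 + 6*a*b + 2*b - 4, LT = a**2.

S(f_1,f_2): lcm = a**2*b. S = -a*b**2 - 3/2*a*b + 5*a - 4*b**2 + 8*b.
  reduce S modulo (f_1, f_2, f_3):
  remainder 5*a - 3/2*b**2 + 27/4*b - 15/2 ≠ 0; add h_4 = 5*a - 3/2*b**2 + 27/4*b - 15/2 to the basis.

S(f_1,f_3): lcm = a**2. S = 1/2*a*b + a - 7/2*b + 7.
  reduce S modulo (f_1, f_2, f_3, h_4):
  remainder 3/10*b**2 - 61/10*b + 11 ≠ 0; add h_5 = 3/10*b**2 - 61/10*b + 11 to the basis.

S(f_2,f_3): lcm = a**2*b. S = 3/2*a*b**2 + 5/2*a*b - 5*a + 1/2*b**2 - b.
  reduce S modulo (f_1, f_2, f_3, h_4, h_5):
  remainder -1075/12*b + 1075/6 ≠ 0; add h_6 = -1075/12*b + 1075/6 to the basis.

The other S-polynomials (S(f_1,h_4), S(f_2,h_4), S(f_3,h_4), S(f_1,h_5), S(f_2,h_5), S(f_3,h_5), S(h_4,h_5), S(f_1,h_6), S(f_2,h_6), S(f_3,h_6), S(h_4,h_6), S(h_5,h_6)) all reduce to 0 modulo the current basis, so we have a Gröbner basis.
Inter-reduce: drop elements whose leading term is divisible by another's, tail-reduce, and make monic.
Reduced Gröbner basis: {a, b - 2}.

The lex basis is triangular: the last element involves only b. Solving b - 2 = 0 gives b ∈ {2}; substituting each value into the earlier elements determines the remaining variables.
  b = 2: the earlier basis element becomes a = 0, giving a = 0 — point (0, 2).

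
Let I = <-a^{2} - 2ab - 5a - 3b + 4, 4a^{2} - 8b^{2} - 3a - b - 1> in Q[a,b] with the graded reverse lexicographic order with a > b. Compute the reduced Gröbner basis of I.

Buchberger's algorithm terminates because the ascending chain of leading-term ideals stabilizes.

f_1 = -a^{2} - 2ab - 5a - 3b + 4, LT = a^{2}.
f_2 = 4a^{2} - 8b^{2} - 3a - b - 1, LT = a^{2}.

S(f_1,f_2): lcm = a^{2}. S = 2ab + 2b^{2} + \tfrac{23}{4}a + \tfrac{13}{4}b - \tfrac{15}{4}.
  reduce S modulo (f_1, f_2):
  remainder 2ab + 2b^{2} + \tfrac{23}{4}a + \tfrac{13}{4}b - \tfrac{15}{4} ≠ 0; add g_3 = 2ab + 2b^{2} + \tfrac{23}{4}a + \tfrac{13}{4}b - \tfrac{15}{4} to the basis.

S(f_1,g_3): lcm = a^{2}b. S = ab^{2} - \tfrac{23}{8}a^{2} + \tfrac{27}{8}ab + 3b^{2} + \tfrac{15}{8}a - 4b.
  reduce S modulo (f_1, f_2, g_3):
  remainder -b^{3} - \tfrac{39}{8}b^{2} - \tfrac{55}{32}a - \tfrac{117}{32}b + \tfrac{7}{32} ≠ 0; add g_4 = -b^{3} - \tfrac{39}{8}b^{2} - \tfrac{55}{32}a - \tfrac{117}{32}b + \tfrac{7}{32} to the basis.

The other S-polynomials (S(f_2,g_3), S(f_1,g_4), S(f_2,g_4), S(g_3,g_4)) all reduce to 0 modulo the current basis, so we have a Gröbner basis.
Inter-reduce: drop elements whose leading term is divisible by another's, tail-reduce, and make monic.

G = {b^{3} + \tfrac{39}{8}b^{2} + \tfrac{55}{32}a + \tfrac{117}{32}b - \tfrac{7}{32}, a^{2} - 2b^{2} - \tfrac{3}{4}a - \tfrac{1}{4}b - \tfrac{1}{4}, ab + b^{2} + \tfrac{23}{8}a + \tfrac{13}{8}b - \tfrac{15}{8}}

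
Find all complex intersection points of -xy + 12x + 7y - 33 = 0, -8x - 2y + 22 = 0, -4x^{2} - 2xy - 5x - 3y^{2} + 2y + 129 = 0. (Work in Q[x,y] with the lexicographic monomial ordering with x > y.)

Compute a lex Gröbner basis by Buchberger's algorithm.
f_1 = -xy + 12x + 7y - 33, LT = xy.
f_2 = -8x - 2y + 22, LT = x.
f_3 = -4x^{2} - 2xy - 5x - 3y^{2} + 2y + 129, LT = x^{2}.

S(f_1,f_2): lcm = xy. S = -12x - \tfrac{1}{4}y^{2} - \tfrac{17}{4}y + 33.
  leading term x: subtract (\tfrac{3}{2})·f_2 from -12x - \tfrac{1}{4}y^{2} - \tfrac{17}{4}y + 33 → -\tfrac{1}{4}y^{2} - \tfrac{5}{4}y
  leading term y^{2}: no divisor's leading term divides it; move -\tfrac{1}{4}y^{2} to the remainder.
  leading term y: no divisor's leading term divides it; move -\tfrac{5}{4}y to the remainder.
  remainder -\tfrac{1}{4}y^{2} - \tfrac{5}{4}y ≠ 0; add h_4 = -\tfrac{1}{4}y^{2} - \tfrac{5}{4}y to the basis.

S(f_2,f_3): lcm = x^{2}. S = -\tfrac{1}{4}xy - 4x - \tfrac{3}{4}y^{2} + \tfrac{1}{2}y + \tfrac{129}{4}.
  leading term xy: subtract (\tfrac{1}{4})·f_1 from -\tfrac{1}{4}xy - 4x - \tfrac{3}{4}y^{2} + \tfrac{1}{2}y + \tfrac{129}{4} → -7x - \tfrac{3}{4}y^{2} - \tfrac{5}{4}y + \tfrac{81}{2}
  leading term x: subtract (\tfrac{7}{8})·f_2 from -7x - \tfrac{3}{4}y^{2} - \tfrac{5}{4}y + \tfrac{81}{2} → -\tfrac{3}{4}y^{2} + \tfrac{1}{2}y + \tfrac{85}{4}
  leading term y^{2}: subtract (3)·h_4 from -\tfrac{3}{4}y^{2} + \tfrac{1}{2}y + \tfrac{85}{4} → \tfrac{17}{4}y + \tfrac{85}{4}
  leading term y: no divisor's leading term divides it; move \tfrac{17}{4}y to the remainder.
  leading term 1: no divisor's leading term divides it; move \tfrac{85}{4} to the remainder.
  remainder \tfrac{17}{4}y + \tfrac{85}{4} ≠ 0; add h_5 = \tfrac{17}{4}y + \tfrac{85}{4} to the basis.

The other S-polynomials (S(f_1,f_3), S(f_1,h_4), S(f_2,h_4), S(f_3,h_4), S(f_1,h_5), S(f_2,h_5), S(f_3,h_5), S(h_4,h_5)) all reduce to 0 modulo the current basis, so we have a Gröbner basis.
Inter-reduce: drop elements whose leading term is divisible by another's, tail-reduce, and make monic.
Reduced Gröbner basis: {x - 4, y + 5}.

Since the basis is lex-ordered, y + 5 is univariate in y. Its roots are {-5}. Back-substituting each root into the other basis elements fixes the other coordinates.
  y = -5: the earlier basis element becomes x - 4 = 0, giving x = 4 — point (4, -5).
Each listed point satisfies every original equation (direct substitution).
Zero-dimensionality of the ideal guarantees finitely many solutions over ℂ.

{(4, -5)}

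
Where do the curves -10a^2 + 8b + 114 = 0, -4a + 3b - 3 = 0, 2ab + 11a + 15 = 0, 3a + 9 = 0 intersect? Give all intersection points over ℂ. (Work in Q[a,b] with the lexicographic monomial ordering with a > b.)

Compute a lex Gröbner basis by Buchberger's algorithm.
f_1 = -10a^2 + 8b + 114, LT = a^2.
f_2 = -4a + 3b - 3, LT = a.
f_3 = 2ab + 11a + 15, LT = ab.
f_4 = 3a + 9, LT = a.

S(f_1,f_2): lcm = a^2. S = 3/4ab - 3/4a - 4/5b - 57/5.
  leading term ab: subtract (-3/16b)·f_2 from 3/4ab - 3/4a - 4/5b - 57/5 → -3/4a + 9/16b^2 - 109/80b - 57/5
  leading term a: subtract (3/16)·f_2 from -3/4a + 9/16b^2 - 109/80b - 57/5 → 9/16b^2 - 77/40b - 867/80
  leading term b^2: no divisor's leading term divides it; move 9/16b^2 to the remainder.
  leading term b: no divisor's leading term divides it; move -77/40b to the remainder.
  leading term 1: no divisor's leading term divides it; move -867/80 to the remainder.
  remainder 9/16b^2 - 77/40b - 867/80 ≠ 0; add h_5 = 9/16b^2 - 77/40b - 867/80 to the basis.

S(f_1,f_3): lcm = a^2b. S = -11/2a^2 - 15/2a - 4/5b^2 - 57/5b.
  leading term a^2: subtract (11/20)·f_1 from -11/2a^2 - 15/2a - 4/5b^2 - 57/5b → -15/2a - 4/5b^2 - 79/5b - 627/10
  leading term a: subtract (15/8)·f_2 from -15/2a - 4/5b^2 - 79/5b - 627/10 → -4/5b^2 - 857/40b - 2283/40
  leading term b^2: subtract (-64/45)·h_5 from -4/5b^2 - 857/40b - 2283/40 → -43493/1800b - 43493/600
  leading term b: no divisor's leading term divides it; move -43493/1800b to the remainder.
  leading term 1: no divisor's leading term divides it; move -43493/600 to the remainder.
  remainder -43493/1800b - 43493/600 ≠ 0; add h_6 = -43493/1800b - 43493/600 to the basis.

The other S-polynomials (S(f_1,f_4), S(f_2,f_3), S(f_2,f_4), S(f_3,f_4), S(f_1,h_5), S(f_2,h_5), S(f_3,h_5), S(f_4,h_5), S(f_1,h_6), S(f_2,h_6), S(f_3,h_6), S(f_4,h_6), S(h_5,h_6)) all reduce to 0 modulo the current basis, so we have a Gröbner basis.
Inter-reduce: drop elements whose leading term is divisible by another's, tail-reduce, and make monic.
Reduced Gröbner basis: {a + 3, b + 3}.

The lex basis is triangular: the last element involves only b. Solving b + 3 = 0 gives b ∈ {-3}; substituting each value into the earlier elements determines the remaining variables.
  b = -3: the earlier basis element becomes a + 3 = 0, giving a = -3 — point (-3, -3).
Check: every point annihilates each of the original generators.
Zero-dimensionality of the ideal guarantees finitely many solutions over ℂ.

{(-3, -3)}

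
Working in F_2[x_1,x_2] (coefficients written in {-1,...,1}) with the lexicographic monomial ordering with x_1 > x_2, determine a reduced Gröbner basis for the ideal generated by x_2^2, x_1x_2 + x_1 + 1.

f_1 = x_2^2, LT = x_2^2.
f_2 = x_1x_2 + x_1 + 1, LT = x_1x_2.

S(f_1,f_2): lcm = x_1x_2^2. S = x_1x_2 + x_2.
  leading term x_1x_2: subtract (1)·f_2 from x_1x_2 + x_2 → x_1 + x_2 + 1
  leading term x_1: no divisor's leading term divides it; move x_1 to the remainder.
  leading term x_2: no divisor's leading term divides it; move x_2 to the remainder.
  leading term 1: no divisor's leading term divides it; move 1 to the remainder.
  remainder x_1 + x_2 + 1 ≠ 0; add g_3 = x_1 + x_2 + 1 to the basis.

The other S-polynomials (S(f_1,g_3), S(f_2,g_3)) all reduce to 0 modulo the current basis, so we have a Gröbner basis.
Inter-reduce: drop elements whose leading term is divisible by another's, tail-reduce, and make monic.

G = {x_1 + x_2 + 1, x_2^2}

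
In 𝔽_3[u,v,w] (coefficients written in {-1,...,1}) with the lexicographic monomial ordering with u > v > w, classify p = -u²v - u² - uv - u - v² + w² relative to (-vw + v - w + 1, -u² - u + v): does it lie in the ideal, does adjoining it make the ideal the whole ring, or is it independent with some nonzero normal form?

First compute the reduced Gröbner basis of I by Buchberger's algorithm.
f_1 = -vw + v - w + 1, LT = vw.
f_2 = -u² - u + v, LT = u².

The S-polynomials (S(f_1,f_2)) all reduce to 0 modulo the current basis, so we have a Gröbner basis.
Inter-reduce: drop elements whose leading term is divisible by another's, tail-reduce, and make monic.
Reduced Gröbner basis: {u² + u - v, vw - v + w - 1}.
Label its elements g_1 = u² + u - v, g_2 = vw - v + w - 1.

Reduce p = -u²v - u² - uv - u - v² + w² modulo G:
  leading term u²v: subtract (-v)·g_1 from -u²v - u² - uv - u - v² + w² → -u² - u + v² + w²
  leading term u²: subtract (-1)·g_1 from -u² - u + v² + w² → v² - v + w²
  leading term v²: no divisor's leading term divides it; move v² to the remainder.
  leading term v: no divisor's leading term divides it; move -v to the remainder.
  leading term w²: no divisor's leading term divides it; move w² to the remainder.
  normal form = v² - v + w².
The normal form is nonzero, so p ∉ I. Since p minus its normal form lies in I, I + (p) = I + (r) where r = v² - v + w²; decide whether this ideal is the whole ring.
Run Buchberger on G together with r (pairs among the g_i already reduce to 0 since G is a Gröbner basis):
g_1 = u² + u - v, LT = u².
g_2 = vw - v + w - 1, LT = vw.
r = v² - v + w², LT = v².

S(g_2,r): lcm = v²w. S = -v² - vw - v - w³.
  leading term v²: subtract (-1)·r from -v² - vw - v - w³ → -vw + v - w³ + w²
  leading term vw: subtract (-1)·g_2 from -vw + v - w³ + w² → -w³ + w² + w - 1
  leading term w³: no divisor's leading term divides it; move -w³ to the remainder.
  leading term w²: no divisor's leading term divides it; move w² to the remainder.
  leading term w: no divisor's leading term divides it; move w to the remainder.
  leading term 1: no divisor's leading term divides it; move -1 to the remainder.
  remainder -w³ + w² + w - 1 ≠ 0; add m_4 = -w³ + w² + w - 1 to the basis.

The other S-polynomials (S(g_1,g_2), S(g_1,r), S(g_1,m_4), S(g_2,m_4), S(r,m_4)) all reduce to 0 modulo the current basis, so we have a Gröbner basis.
Inter-reduce: drop elements whose leading term is divisible by another's, tail-reduce, and make monic.
Reduced Gröbner basis: {u² + u - v, v² - v + w², vw - v + w - 1, w³ - w² - w + 1}.
The reduced Gröbner basis of I + (p) is {u² + u - v, v² - v + w², vw - v + w - 1, w³ - w² - w + 1} ≠ {1}, a proper ideal, so the enlarged system stays consistent: p is independent of I, with normal form v² - v + w².

Ideal membership is decidable via reduction modulo a Gröbner basis.

-u²v - u² - uv - u - v² + w² is independent of I; its normal form modulo I is v² - v + w².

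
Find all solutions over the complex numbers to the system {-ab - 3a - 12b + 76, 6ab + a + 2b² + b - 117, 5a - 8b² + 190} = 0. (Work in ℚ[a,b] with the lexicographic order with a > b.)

Compute a lex Gröbner basis by Buchberger's algorithm.
f_1 = -ab - 3a - 12b + 76, LT = ab.
f_2 = 6ab + a + 2b² + b - 117, LT = ab.
f_3 = 5a - 8b² + 190, LT = a.

S(f_1,f_2): lcm = ab. S = 17/6a - ⅓b² + 71/6b - 113/2.
  leading term a: subtract (17/30)·f_3 from 17/6a - ⅓b² + 71/6b - 113/2 → 21/5b² + 71/6b - 985/6
  leading term b²: no divisor's leading term divides it; move 21/5b² to the remainder.
  leading term b: no divisor's leading term divides it; move 71/6b to the remainder.
  leading term 1: no divisor's leading term divides it; move -985/6 to the remainder.
  remainder 21/5b² + 71/6b - 985/6 ≠ 0; add h_4 = 21/5b² + 71/6b - 985/6 to the basis.

S(f_1,f_3): lcm = ab. S = 3a + 8/5b³ - 26b - 76.
  leading term a: subtract (⅗)·f_3 from 3a + 8/5b³ - 26b - 76 → 8/5b³ + 24/5b² - 26b - 190
  leading term b³: subtract (8/21b)·h_4 from 8/5b³ + 24/5b² - 26b - 190 → 92/315b² + 2302/63b - 190
  leading term b²: subtract (92/1323)·h_4 from 92/315b² + 2302/63b - 190 → 141760/3969b - 708800/3969
  leading term b: no divisor's leading term divides it; move 141760/3969b to the remainder.
  leading term 1: no divisor's leading term divides it; move -708800/3969 to the remainder.
  remainder 141760/3969b - 708800/3969 ≠ 0; add h_5 = 141760/3969b - 708800/3969 to the basis.

S(f_2,f_3): lcm = ab. S = ⅙a + 8/5b³ + ⅓b² - 227/6b - 39/2.
  leading term a: subtract (1/30)·f_3 from ⅙a + 8/5b³ + ⅓b² - 227/6b - 39/2 → 8/5b³ + ⅗b² - 227/6b - 155/6
  leading term b³: subtract (8/21b)·h_4 from 8/5b³ + ⅗b² - 227/6b - 155/6 → -1231/315b² + 3113/126b - 155/6
  leading term b²: subtract (-1231/1323)·h_4 from -1231/315b² + 3113/126b - 155/6 → 141760/3969b - 708800/3969
  leading term b: subtract (1)·h_5 from 141760/3969b - 708800/3969 → 0
  remainder 0.

S(f_1,h_4): lcm = ab². S = 23/126ab + 4925/126a + 12b² - 76b.
  leading term ab: subtract (-23/126)·f_1 from 23/126ab + 4925/126a + 12b² - 76b → 2428/63a + 12b² - 1642/21b + 874/63
  leading term a: subtract (2428/315)·f_3 from 2428/63a + 12b² - 1642/21b + 874/63 → 23204/315b² - 1642/21b - 91390/63
  leading term b²: subtract (23204/1323)·h_4 from 23204/315b² - 1642/21b - 91390/63 → -1134080/3969b + 5670400/3969
  leading term b: subtract (-8)·h_5 from -1134080/3969b + 5670400/3969 → 0
  remainder 0.

S(f_2,h_4): lcm = ab². S = -167/63ab + 4925/126a + ⅓b³ + ⅙b² - 39/2b.
  leading term ab: subtract (167/63)·f_1 from -167/63ab + 4925/126a + ⅓b³ + ⅙b² - 39/2b → 5927/126a + ⅓b³ + ⅙b² + 517/42b - 12692/63
  leading term a: subtract (5927/630)·f_3 from 5927/126a + ⅓b³ + ⅙b² + 517/42b - 12692/63 → ⅓b³ + 47521/630b² + 517/42b - 125305/63
  leading term b³: subtract (5/63b)·h_4 from ⅓b³ + 47521/630b² + 517/42b - 125305/63 → 70394/945b² + 4789/189b - 125305/63
  leading term b²: subtract (70394/3969)·h_4 from 70394/945b² + 4789/189b - 125305/63 → -2197280/11907b + 10986400/11907
  leading term b: subtract (-31/6)·h_5 from -2197280/11907b + 10986400/11907 → 0
  remainder 0.

S(f_3,h_4): leading monomials are coprime, so the S-polynomial reduces to 0 (Buchberger's first criterion).
S(f_1,h_5): lcm = ab. S = 8a + 12b - 76.
  leading term a: subtract (8/5)·f_3 from 8a + 12b - 76 → 64/5b² + 12b - 380
  leading term b²: subtract (64/21)·h_4 from 64/5b² + 12b - 380 → -1516/63b + 7580/63
  leading term b: subtract (-23877/35440)·h_5 from -1516/63b + 7580/63 → 0
  remainder 0.

S(f_2,h_5): lcm = ab. S = 31/6a + ⅓b² + ⅙b - 39/2.
  leading term a: subtract (31/30)·f_3 from 31/6a + ⅓b² + ⅙b - 39/2 → 43/5b² + ⅙b - 1295/6
  leading term b²: subtract (43/21)·h_4 from 43/5b² + ⅙b - 1295/6 → -1516/63b + 7580/63
  leading term b: subtract (-23877/35440)·h_5 from -1516/63b + 7580/63 → 0
  remainder 0.

S(f_3,h_5): leading monomials are coprime, so the S-polynomial reduces to 0 (Buchberger's first criterion).
S(h_4,h_5): lcm = b². S = 985/126b - 4925/126.
  leading term b: subtract (12411/56704)·h_5 from 985/126b - 4925/126 → 0
  remainder 0.

Every S-polynomial of the final basis reduces to 0, so we have a Gröbner basis.
Inter-reduce: drop elements whose leading term is divisible by another's, tail-reduce, and make monic.
Reduced Gröbner basis: {a - 2, b - 5}.

A lex Gröbner basis eliminates variables successively. Here b - 5 depends only on b, with roots {5}; lifting each root through the earlier basis elements recovers the full solutions.
  b = 5: the earlier basis element becomes a - 2 = 0, giving a = 2 — point (2, 5).

{(2, 5)}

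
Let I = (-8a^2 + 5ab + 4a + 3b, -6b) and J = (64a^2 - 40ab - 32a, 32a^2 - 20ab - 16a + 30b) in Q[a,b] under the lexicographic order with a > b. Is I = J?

Yes, the ideals are equal.

Two ideals are equal iff their reduced Gröbner bases coincide (the reduced basis is unique for a fixed ordering).
Buchberger on the first generating set:
f_1 = -8a^2 + 5ab + 4a + 3b, LT = a^2.
f_2 = -6b, LT = b.

The S-polynomials (S(f_1,f_2)) all reduce to 0 modulo the current basis, so we have a Gröbner basis.
Inter-reduce: drop elements whose leading term is divisible by another's, tail-reduce, and make monic.
Reduced Gröbner basis: {a^2 - 1/2a, b}.

Buchberger on the second generating set:
h_1 = 64a^2 - 40ab - 32a, LT = a^2.
h_2 = 32a^2 - 20ab - 16a + 30b, LT = a^2.

S(h_1,h_2): lcm = a^2. S = -15/16b.
  reduce S modulo (h_1, h_2):
  remainder -15/16b ≠ 0; add k_3 = -15/16b to the basis.

The other S-polynomials (S(h_1,k_3), S(h_2,k_3)) all reduce to 0 modulo the current basis, so we have a Gröbner basis.
Inter-reduce: drop elements whose leading term is divisible by another's, tail-reduce, and make monic.
Reduced Gröbner basis: {a^2 - 1/2a, b}.

Same reduced basis, so the two generating sets span the same ideal.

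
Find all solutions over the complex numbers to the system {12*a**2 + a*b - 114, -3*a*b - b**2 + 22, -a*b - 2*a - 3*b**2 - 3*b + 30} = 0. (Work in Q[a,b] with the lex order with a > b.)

Compute a lex Gröbner basis by Buchberger's algorithm.
f_1 = 12*a**2 + a*b - 114, LT = a**2.
f_2 = -3*a*b - b**2 + 22, LT = a*b.
f_3 = -a*b - 2*a - 3*b**2 - 3*b + 30, LT = a*b.

S(f_1,f_2): lcm = a**2*b. S = -1/4*a*b**2 + 22/3*a - 19/2*b.
  reduce S modulo (f_1, f_2, f_3):
  remainder 22/3*a + 1/12*b**3 - 34/3*b ≠ 0; add h_4 = 22/3*a + 1/12*b**3 - 34/3*b to the basis.

S(f_1,f_3): lcm = a**2*b. S = -2*a**2 - 35/12*a*b**2 - 3*a*b + 30*a - 19/2*b.
  reduce S modulo (f_1, f_2, f_3, h_4):
  remainder 125/198*b**3 + 17/18*b**2 + 1532/99*b - 358/9 ≠ 0; add h_5 = 125/198*b**3 + 17/18*b**2 + 1532/99*b - 358/9 to the basis.

S(f_2,f_3): lcm = a*b. S = -2*a - 8/3*b**2 - 3*b + 68/3.
  reduce S modulo (f_1, f_2, f_3, h_4, h_5):
  remainder -4051/1500*b**2 - 831/125*b + 9037/375 ≠ 0; add h_6 = -4051/1500*b**2 - 831/125*b + 9037/375 to the basis.

S(f_1,h_4): lcm = a**2. S = -1/88*a*b**3 + 215/132*a*b - 19/2.
  reduce S modulo (f_1, f_2, f_3, h_4, h_5, h_6):
  remainder 1076996/506375*b - 2153992/506375 ≠ 0; add h_7 = 1076996/506375*b - 2153992/506375 to the basis.

The other S-polynomials (S(f_2,h_4), S(f_3,h_4), S(f_1,h_5), S(f_2,h_5), S(f_3,h_5), S(h_4,h_5), S(f_1,h_6), S(f_2,h_6), S(f_3,h_6), S(h_4,h_6), S(h_5,h_6), S(f_1,h_7), S(f_2,h_7), S(f_3,h_7), S(h_4,h_7), S(h_5,h_7), S(h_6,h_7)) all reduce to 0 modulo the current basis, so we have a Gröbner basis.
Inter-reduce: drop elements whose leading term is divisible by another's, tail-reduce, and make monic.
Reduced Gröbner basis: {a - 3, b - 2}.

From the last basis element, b - 2 = 0, so b takes values in {2}. Each choice, substituted upward through the basis, yields the corresponding point(s) of the solution set.
  b = 2: the earlier basis element becomes a - 3 = 0, giving a = 3 — point (3, 2).
Zero-dimensionality of the ideal guarantees finitely many solutions over ℂ.

{(3, 2)}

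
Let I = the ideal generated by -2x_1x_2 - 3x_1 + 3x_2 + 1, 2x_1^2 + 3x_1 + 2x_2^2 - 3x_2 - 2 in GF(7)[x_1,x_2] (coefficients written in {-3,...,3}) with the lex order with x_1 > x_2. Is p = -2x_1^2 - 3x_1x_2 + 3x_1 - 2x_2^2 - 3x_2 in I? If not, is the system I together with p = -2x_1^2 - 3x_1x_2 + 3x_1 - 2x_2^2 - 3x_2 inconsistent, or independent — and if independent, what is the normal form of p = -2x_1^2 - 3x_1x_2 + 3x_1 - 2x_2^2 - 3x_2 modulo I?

First compute the reduced Gröbner basis of I by Buchberger's algorithm.
f_1 = -2x_1x_2 - 3x_1 + 3x_2 + 1, LT = x_1x_2.
f_2 = 2x_1^2 + 3x_1 + 2x_2^2 - 3x_2 - 2, LT = x_1^2.

S(f_1,f_2): lcm = x_1^2x_2. S = -2x_1^2 - 3x_1x_2 + 3x_1 - x_2^3 - 2x_2^2 + x_2.
  leading term x_1^2: subtract (-1)·f_2 from -2x_1^2 - 3x_1x_2 + 3x_1 - x_2^3 - 2x_2^2 + x_2 → -3x_1x_2 - x_1 - x_2^3 - 2x_2 - 2
  leading term x_1x_2: subtract (-2)·f_1 from -3x_1x_2 - x_1 - x_2^3 - 2x_2 - 2 → -x_2^3 - 3x_2
  leading term x_2^3: no divisor's leading term divides it; move -x_2^3 to the remainder.
  leading term x_2: no divisor's leading term divides it; move -3x_2 to the remainder.
  remainder -x_2^3 - 3x_2 ≠ 0; add h_3 = -x_2^3 - 3x_2 to the basis.

S(f_1,h_3): lcm = x_1x_2^3. S = -2x_1x_2^2 - 3x_1x_2 + 2x_2^3 + 3x_2^2.
  leading term x_1x_2^2: subtract (x_2)·f_1 from -2x_1x_2^2 - 3x_1x_2 + 2x_2^3 + 3x_2^2 → 2x_2^3 - x_2
  leading term x_2^3: subtract (-2)·h_3 from 2x_2^3 - x_2 → 0
  remainder 0.

S(f_2,h_3): leading monomials are coprime, so the S-polynomial reduces to 0 (Buchberger's first criterion).
Every S-polynomial of the final basis reduces to 0, so we have a Gröbner basis.
Inter-reduce: drop elements whose leading term is divisible by another's, tail-reduce, and make monic.
Reduced Gröbner basis: {x_1^2 - 2x_1 + x_2^2 + 2x_2 - 1, x_1x_2 - 2x_1 + 2x_2 + 3, x_2^3 + 3x_2}.
Label its elements g_1 = x_1^2 - 2x_1 + x_2^2 + 2x_2 - 1, g_2 = x_1x_2 - 2x_1 + 2x_2 + 3, g_3 = x_2^3 + 3x_2.

Reduce p = -2x_1^2 - 3x_1x_2 + 3x_1 - 2x_2^2 - 3x_2 modulo G:
  leading term x_1^2: subtract (-2)·g_1 from -2x_1^2 - 3x_1x_2 + 3x_1 - 2x_2^2 - 3x_2 → -3x_1x_2 - x_1 + x_2 - 2
  leading term x_1x_2: subtract (-3)·g_2 from -3x_1x_2 - x_1 + x_2 - 2 → 0
  normal form = 0.
Since the normal form is 0, p ∈ I.

-2x_1^2 - 3x_1x_2 + 3x_1 - 2x_2^2 - 3x_2 lies in I (it reduces to 0).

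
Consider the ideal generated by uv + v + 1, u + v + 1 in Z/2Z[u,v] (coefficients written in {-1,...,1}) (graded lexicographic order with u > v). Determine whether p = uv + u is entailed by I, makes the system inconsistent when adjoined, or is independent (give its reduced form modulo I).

uv + u lies in I (it reduces to 0).

First compute the reduced Gröbner basis of I by Buchberger's algorithm.
f_1 = uv + v + 1, LT = uv.
f_2 = u + v + 1, LT = u.

S(f_1,f_2): lcm = uv. S = v^2 + 1.
  leading term v^2: no divisor's leading term divides it; move v^2 to the remainder.
  leading term 1: no divisor's leading term divides it; move 1 to the remainder.
  remainder v^2 + 1 ≠ 0; add h_3 = v^2 + 1 to the basis.

S(f_1,h_3): lcm = uv^2. S = v^2 + u + v.
  leading term v^2: subtract (1)·h_3 from v^2 + u + v → u + v + 1
  leading term u: subtract (1)·f_2 from u + v + 1 → 0
  remainder 0.

S(f_2,h_3): leading monomials are coprime, so the S-polynomial reduces to 0 (Buchberger's first criterion).
Every S-polynomial of the final basis reduces to 0, so we have a Gröbner basis.
Inter-reduce: drop elements whose leading term is divisible by another's, tail-reduce, and make monic.
Reduced Gröbner basis: {v^2 + 1, u + v + 1}.
Label its elements g_1 = v^2 + 1, g_2 = u + v + 1.

Reduce p = uv + u modulo G:
  leading term uv: subtract (v)·g_2 from uv + u → v^2 + u + v
  leading term v^2: subtract (1)·g_1 from v^2 + u + v → u + v + 1
  leading term u: subtract (1)·g_2 from u + v + 1 → 0
  normal form = 0.
Since the normal form is 0, p ∈ I.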